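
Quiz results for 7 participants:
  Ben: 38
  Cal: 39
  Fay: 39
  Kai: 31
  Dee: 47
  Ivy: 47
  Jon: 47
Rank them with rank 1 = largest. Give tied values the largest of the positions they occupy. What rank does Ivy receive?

Sorted (descending): 47, 47, 47, 39, 39, 38, 31
The 3 values of 47 occupy positions 1–3 → each gets rank 3.
The 2 values of 39 occupy positions 4–5 → each gets rank 5.
Ivy has value 47 → rank 3.

3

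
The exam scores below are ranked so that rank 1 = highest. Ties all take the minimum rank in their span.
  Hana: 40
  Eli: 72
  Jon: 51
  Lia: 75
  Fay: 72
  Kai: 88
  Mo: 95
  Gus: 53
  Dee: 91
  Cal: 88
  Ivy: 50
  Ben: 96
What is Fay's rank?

Sorted (descending): 96, 95, 91, 88, 88, 75, 72, 72, 53, 51, 50, 40
The 2 values of 88 occupy positions 4–5 → each gets rank 4.
The 2 values of 72 occupy positions 7–8 → each gets rank 7.
Fay has value 72 → rank 7.

7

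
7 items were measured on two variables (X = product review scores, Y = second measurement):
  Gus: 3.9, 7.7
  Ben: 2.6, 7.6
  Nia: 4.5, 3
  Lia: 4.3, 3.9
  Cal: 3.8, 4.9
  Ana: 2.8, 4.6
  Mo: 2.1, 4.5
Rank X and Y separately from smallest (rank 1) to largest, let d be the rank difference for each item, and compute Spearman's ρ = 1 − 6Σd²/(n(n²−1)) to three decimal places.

Ranks of variable 1: 5, 2, 7, 6, 4, 3, 1
Ranks of variable 2: 7, 6, 1, 2, 5, 4, 3
d = r₁ − r₂: -2, -4, 6, 4, -1, -1, -2
d²: 4, 16, 36, 16, 1, 1, 4; Σd² = 78
ρ = 1 − 6·78/(7·48) = 1 − 468/336 = -0.393

-0.393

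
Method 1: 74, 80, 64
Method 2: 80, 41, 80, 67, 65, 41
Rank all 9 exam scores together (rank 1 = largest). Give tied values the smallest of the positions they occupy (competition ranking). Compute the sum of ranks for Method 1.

12

Sorted (descending): 80, 80, 80, 74, 67, 65, 64, 41, 41
The 3 values of 80 occupy positions 1–3 → each gets rank 1.
The 2 values of 41 occupy positions 8–9 → each gets rank 8.
Method 1 values → pooled ranks: 74→4, 80→1, 64→7
Rank sum = 4 + 1 + 7 = 12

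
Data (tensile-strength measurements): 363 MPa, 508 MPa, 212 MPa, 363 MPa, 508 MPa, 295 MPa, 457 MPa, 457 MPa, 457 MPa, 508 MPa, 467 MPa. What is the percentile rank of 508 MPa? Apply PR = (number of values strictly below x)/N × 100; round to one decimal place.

72.7

N = 11.
Strictly below 508: 8. Equal to 508: 3.
PR = 8/11 × 100 = 72.7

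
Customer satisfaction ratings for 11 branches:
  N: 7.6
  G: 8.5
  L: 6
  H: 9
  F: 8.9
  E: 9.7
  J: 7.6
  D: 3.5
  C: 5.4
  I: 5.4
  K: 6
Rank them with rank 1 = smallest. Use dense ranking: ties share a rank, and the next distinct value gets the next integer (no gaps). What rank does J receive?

4

Sorted (ascending): 3.5, 5.4, 5.4, 6, 6, 7.6, 7.6, 8.5, 8.9, 9, 9.7
The 2 values of 5.4 share dense rank 2.
The 2 values of 6 share dense rank 3.
The 2 values of 7.6 share dense rank 4.
Remaining distinct values take the next consecutive integers.
J has value 7.6 → rank 4.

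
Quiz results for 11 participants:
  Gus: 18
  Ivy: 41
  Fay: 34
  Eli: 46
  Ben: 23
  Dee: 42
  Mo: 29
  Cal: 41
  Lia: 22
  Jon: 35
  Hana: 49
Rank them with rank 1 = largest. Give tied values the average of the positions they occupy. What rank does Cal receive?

4.5

Sorted (descending): 49, 46, 42, 41, 41, 35, 34, 29, 23, 22, 18
The 2 values of 41 occupy positions 4–5 → average rank (4+5)/2 = 4.5.
Cal has value 41 → rank 4.5.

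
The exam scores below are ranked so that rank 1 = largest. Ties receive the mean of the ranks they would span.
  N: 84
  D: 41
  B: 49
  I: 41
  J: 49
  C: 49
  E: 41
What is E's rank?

Sorted (descending): 84, 49, 49, 49, 41, 41, 41
The 3 values of 49 occupy positions 2–4 → average rank 3.
The 3 values of 41 occupy positions 5–7 → average rank 6.
E has value 41 → rank 6.

6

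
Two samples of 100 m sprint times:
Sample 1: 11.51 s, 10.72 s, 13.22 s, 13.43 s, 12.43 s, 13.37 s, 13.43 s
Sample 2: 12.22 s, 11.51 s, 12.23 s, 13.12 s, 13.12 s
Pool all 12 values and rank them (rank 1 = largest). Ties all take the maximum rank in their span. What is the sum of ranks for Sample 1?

41

Sorted (descending): 13.43, 13.43, 13.37, 13.22, 13.12, 13.12, 12.43, 12.23, 12.22, 11.51, 11.51, 10.72
The 2 values of 13.43 occupy positions 1–2 → each gets rank 2.
The 2 values of 13.12 occupy positions 5–6 → each gets rank 6.
The 2 values of 11.51 occupy positions 10–11 → each gets rank 11.
Sample 1 values → pooled ranks: 11.51→11, 10.72→12, 13.22→4, 13.43→2, 12.43→7, 13.37→3, 13.43→2
Rank sum = 11 + 12 + 4 + 2 + 7 + 3 + 2 = 41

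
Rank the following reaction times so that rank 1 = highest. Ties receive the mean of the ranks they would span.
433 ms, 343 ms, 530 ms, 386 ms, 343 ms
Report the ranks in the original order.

Sorted (descending): 530, 433, 386, 343, 343
The 2 values of 343 occupy positions 4–5 → average rank (4+5)/2 = 4.5.

2, 4.5, 1, 3, 4.5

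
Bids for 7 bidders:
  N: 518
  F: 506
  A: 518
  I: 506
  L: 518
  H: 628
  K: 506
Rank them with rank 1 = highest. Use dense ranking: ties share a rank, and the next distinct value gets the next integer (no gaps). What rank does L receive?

2

Sorted (descending): 628, 518, 518, 518, 506, 506, 506
The 3 values of 518 share dense rank 2.
The 3 values of 506 share dense rank 3.
Remaining distinct values take the next consecutive integers.
L has value 518 → rank 2.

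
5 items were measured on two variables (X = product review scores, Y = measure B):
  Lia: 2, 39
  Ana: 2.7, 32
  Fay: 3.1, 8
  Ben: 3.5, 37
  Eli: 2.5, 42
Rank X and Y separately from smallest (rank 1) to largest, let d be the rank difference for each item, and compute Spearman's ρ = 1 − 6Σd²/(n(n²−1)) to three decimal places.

-0.600

Ranks of variable 1: 1, 3, 4, 5, 2
Ranks of variable 2: 4, 2, 1, 3, 5
d = r₁ − r₂: -3, 1, 3, 2, -3
d²: 9, 1, 9, 4, 9; Σd² = 32
ρ = 1 − 6·32/(5·24) = 1 − 192/120 = -0.600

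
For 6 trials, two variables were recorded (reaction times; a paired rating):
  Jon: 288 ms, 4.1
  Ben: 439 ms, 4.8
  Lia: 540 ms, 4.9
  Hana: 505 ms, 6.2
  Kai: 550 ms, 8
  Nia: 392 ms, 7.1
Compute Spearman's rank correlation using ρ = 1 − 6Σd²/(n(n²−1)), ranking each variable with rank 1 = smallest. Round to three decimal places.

Ranks of variable 1: 1, 3, 5, 4, 6, 2
Ranks of variable 2: 1, 2, 3, 4, 6, 5
d = r₁ − r₂: 0, 1, 2, 0, 0, -3
d²: 0, 1, 4, 0, 0, 9; Σd² = 14
ρ = 1 − 6·14/(6·35) = 1 − 84/210 = 0.600

0.600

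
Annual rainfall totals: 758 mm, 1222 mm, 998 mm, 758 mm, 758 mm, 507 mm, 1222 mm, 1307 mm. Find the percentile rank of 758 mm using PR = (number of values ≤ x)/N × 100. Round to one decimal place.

50.0

N = 8.
Strictly below 758: 1. Equal to 758: 3.
PR = 4/8 × 100 = 50.0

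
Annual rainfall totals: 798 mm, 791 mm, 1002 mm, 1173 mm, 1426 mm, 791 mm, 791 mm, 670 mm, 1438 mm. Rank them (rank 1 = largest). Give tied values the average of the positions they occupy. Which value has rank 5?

Sorted (descending): 1438, 1426, 1173, 1002, 798, 791, 791, 791, 670
The 3 values of 791 occupy positions 6–8 → average rank 7.
Rank 5 → value 798.

798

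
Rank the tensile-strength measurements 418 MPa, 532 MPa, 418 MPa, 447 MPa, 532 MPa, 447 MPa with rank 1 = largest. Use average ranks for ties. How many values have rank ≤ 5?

Sorted (descending): 532, 532, 447, 447, 418, 418
The 2 values of 532 occupy positions 1–2 → average rank (1+2)/2 = 1.5.
The 2 values of 447 occupy positions 3–4 → average rank (3+4)/2 = 3.5.
The 2 values of 418 occupy positions 5–6 → average rank (5+6)/2 = 5.5.
Ranks ≤ 5: {1.5, 1.5, 3.5, 3.5} → 4 values.

4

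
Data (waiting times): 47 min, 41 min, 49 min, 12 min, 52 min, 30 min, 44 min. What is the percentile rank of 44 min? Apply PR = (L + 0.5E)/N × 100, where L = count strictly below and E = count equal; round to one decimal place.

N = 7.
Strictly below 44: 3. Equal to 44: 1.
PR = (3 + 0.5·1)/7 × 100 = 50.0

50.0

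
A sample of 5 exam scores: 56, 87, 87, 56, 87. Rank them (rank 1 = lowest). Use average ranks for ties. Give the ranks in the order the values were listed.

Sorted (ascending): 56, 56, 87, 87, 87
The 2 values of 56 occupy positions 1–2 → average rank (1+2)/2 = 1.5.
The 3 values of 87 occupy positions 3–5 → average rank 4.

1.5, 4, 4, 1.5, 4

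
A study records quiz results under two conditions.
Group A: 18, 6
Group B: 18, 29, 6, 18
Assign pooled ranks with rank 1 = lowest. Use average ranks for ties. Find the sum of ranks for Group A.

5.5

Sorted (ascending): 6, 6, 18, 18, 18, 29
The 2 values of 6 occupy positions 1–2 → average rank (1+2)/2 = 1.5.
The 3 values of 18 occupy positions 3–5 → average rank 4.
Group A values → pooled ranks: 18→4, 6→1.5
Rank sum = 4 + 1.5 = 5.5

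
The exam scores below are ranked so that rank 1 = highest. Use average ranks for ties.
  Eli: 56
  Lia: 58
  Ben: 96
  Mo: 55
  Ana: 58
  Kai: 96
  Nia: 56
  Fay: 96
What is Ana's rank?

Sorted (descending): 96, 96, 96, 58, 58, 56, 56, 55
The 3 values of 96 occupy positions 1–3 → average rank 2.
The 2 values of 58 occupy positions 4–5 → average rank (4+5)/2 = 4.5.
The 2 values of 56 occupy positions 6–7 → average rank (6+7)/2 = 6.5.
Ana has value 58 → rank 4.5.

4.5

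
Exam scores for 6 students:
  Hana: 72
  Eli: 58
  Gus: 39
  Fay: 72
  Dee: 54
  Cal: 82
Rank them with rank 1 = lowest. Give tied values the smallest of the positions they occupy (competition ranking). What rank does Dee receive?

2

Sorted (ascending): 39, 54, 58, 72, 72, 82
The 2 values of 72 occupy positions 4–5 → each gets rank 4.
Dee has value 54 → rank 2.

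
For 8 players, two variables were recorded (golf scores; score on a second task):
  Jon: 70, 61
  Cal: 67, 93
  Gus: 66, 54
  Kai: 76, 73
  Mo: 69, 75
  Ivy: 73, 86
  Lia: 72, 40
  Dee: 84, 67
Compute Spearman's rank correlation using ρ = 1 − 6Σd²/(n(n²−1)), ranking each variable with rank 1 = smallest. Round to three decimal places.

0.000

Ranks of variable 1: 4, 2, 1, 7, 3, 6, 5, 8
Ranks of variable 2: 3, 8, 2, 5, 6, 7, 1, 4
d = r₁ − r₂: 1, -6, -1, 2, -3, -1, 4, 4
d²: 1, 36, 1, 4, 9, 1, 16, 16; Σd² = 84
ρ = 1 − 6·84/(8·63) = 1 − 504/504 = 0.000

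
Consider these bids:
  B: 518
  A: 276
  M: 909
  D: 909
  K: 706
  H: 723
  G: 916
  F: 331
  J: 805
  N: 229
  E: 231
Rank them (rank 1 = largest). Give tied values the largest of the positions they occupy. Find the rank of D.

Sorted (descending): 916, 909, 909, 805, 723, 706, 518, 331, 276, 231, 229
The 2 values of 909 occupy positions 2–3 → each gets rank 3.
D has value 909 → rank 3.

3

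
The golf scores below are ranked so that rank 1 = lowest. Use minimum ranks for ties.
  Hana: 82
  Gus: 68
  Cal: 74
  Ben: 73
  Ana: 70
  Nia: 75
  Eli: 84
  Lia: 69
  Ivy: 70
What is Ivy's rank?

3

Sorted (ascending): 68, 69, 70, 70, 73, 74, 75, 82, 84
The 2 values of 70 occupy positions 3–4 → each gets rank 3.
Ivy has value 70 → rank 3.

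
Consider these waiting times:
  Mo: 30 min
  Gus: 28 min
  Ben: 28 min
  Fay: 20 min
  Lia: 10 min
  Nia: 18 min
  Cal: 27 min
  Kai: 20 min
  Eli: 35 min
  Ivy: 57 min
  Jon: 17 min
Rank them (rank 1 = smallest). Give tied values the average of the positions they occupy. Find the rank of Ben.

7.5

Sorted (ascending): 10, 17, 18, 20, 20, 27, 28, 28, 30, 35, 57
The 2 values of 20 occupy positions 4–5 → average rank (4+5)/2 = 4.5.
The 2 values of 28 occupy positions 7–8 → average rank (7+8)/2 = 7.5.
Ben has value 28 min → rank 7.5.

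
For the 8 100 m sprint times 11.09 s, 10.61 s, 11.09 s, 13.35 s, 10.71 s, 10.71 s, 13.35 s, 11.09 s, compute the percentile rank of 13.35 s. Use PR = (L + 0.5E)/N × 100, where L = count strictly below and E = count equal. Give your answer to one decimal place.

87.5

N = 8.
Strictly below 13.35: 6. Equal to 13.35: 2.
PR = (6 + 0.5·2)/8 × 100 = 87.5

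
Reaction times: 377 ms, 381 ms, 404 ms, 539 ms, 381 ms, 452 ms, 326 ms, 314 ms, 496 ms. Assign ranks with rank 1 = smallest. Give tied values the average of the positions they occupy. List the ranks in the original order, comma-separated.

3, 4.5, 6, 9, 4.5, 7, 2, 1, 8

Sorted (ascending): 314, 326, 377, 381, 381, 404, 452, 496, 539
The 2 values of 381 occupy positions 4–5 → average rank (4+5)/2 = 4.5.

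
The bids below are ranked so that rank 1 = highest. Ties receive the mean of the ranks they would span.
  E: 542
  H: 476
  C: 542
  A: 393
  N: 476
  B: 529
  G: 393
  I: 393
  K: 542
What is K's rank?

2

Sorted (descending): 542, 542, 542, 529, 476, 476, 393, 393, 393
The 3 values of 542 occupy positions 1–3 → average rank 2.
The 2 values of 476 occupy positions 5–6 → average rank (5+6)/2 = 5.5.
The 3 values of 393 occupy positions 7–9 → average rank 8.
K has value 542 → rank 2.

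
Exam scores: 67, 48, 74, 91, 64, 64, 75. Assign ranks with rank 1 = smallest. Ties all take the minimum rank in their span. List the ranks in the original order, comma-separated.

Sorted (ascending): 48, 64, 64, 67, 74, 75, 91
The 2 values of 64 occupy positions 2–3 → each gets rank 2.

4, 1, 5, 7, 2, 2, 6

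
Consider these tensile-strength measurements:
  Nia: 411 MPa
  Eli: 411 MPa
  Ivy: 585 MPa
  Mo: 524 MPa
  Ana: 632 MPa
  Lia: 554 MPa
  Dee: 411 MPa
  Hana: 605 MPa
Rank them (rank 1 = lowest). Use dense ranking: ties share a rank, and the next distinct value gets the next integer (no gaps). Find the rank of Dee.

1

Sorted (ascending): 411, 411, 411, 524, 554, 585, 605, 632
The 3 values of 411 share dense rank 1.
Remaining distinct values take the next consecutive integers.
Dee has value 411 MPa → rank 1.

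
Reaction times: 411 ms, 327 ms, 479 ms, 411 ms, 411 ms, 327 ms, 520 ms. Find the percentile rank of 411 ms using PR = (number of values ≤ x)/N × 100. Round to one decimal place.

N = 7.
Strictly below 411: 2. Equal to 411: 3.
PR = 5/7 × 100 = 71.4

71.4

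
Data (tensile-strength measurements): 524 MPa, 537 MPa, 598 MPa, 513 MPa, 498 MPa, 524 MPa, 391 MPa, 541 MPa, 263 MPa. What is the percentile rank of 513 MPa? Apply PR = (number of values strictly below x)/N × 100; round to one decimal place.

N = 9.
Strictly below 513: 3. Equal to 513: 1.
PR = 3/9 × 100 = 33.3

33.3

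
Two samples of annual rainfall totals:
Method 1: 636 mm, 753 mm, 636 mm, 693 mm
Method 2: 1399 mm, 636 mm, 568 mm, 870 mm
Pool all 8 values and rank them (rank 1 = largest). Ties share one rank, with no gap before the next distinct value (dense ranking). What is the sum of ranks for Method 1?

17

Sorted (descending): 1399, 870, 753, 693, 636, 636, 636, 568
The 3 values of 636 share dense rank 5.
Remaining distinct values take the next consecutive integers.
Method 1 values → pooled ranks: 636→5, 753→3, 636→5, 693→4
Rank sum = 5 + 3 + 5 + 4 = 17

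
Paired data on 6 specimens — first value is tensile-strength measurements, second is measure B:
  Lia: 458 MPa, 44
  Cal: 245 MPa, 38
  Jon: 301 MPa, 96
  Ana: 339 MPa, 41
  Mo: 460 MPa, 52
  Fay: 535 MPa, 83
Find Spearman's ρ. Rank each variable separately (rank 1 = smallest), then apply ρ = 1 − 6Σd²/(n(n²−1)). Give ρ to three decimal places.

0.429

Ranks of variable 1: 4, 1, 2, 3, 5, 6
Ranks of variable 2: 3, 1, 6, 2, 4, 5
d = r₁ − r₂: 1, 0, -4, 1, 1, 1
d²: 1, 0, 16, 1, 1, 1; Σd² = 20
ρ = 1 − 6·20/(6·35) = 1 − 120/210 = 0.429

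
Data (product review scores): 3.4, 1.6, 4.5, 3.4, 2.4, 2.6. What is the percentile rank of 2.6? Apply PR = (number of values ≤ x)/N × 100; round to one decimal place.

N = 6.
Strictly below 2.6: 2. Equal to 2.6: 1.
PR = 3/6 × 100 = 50.0

50.0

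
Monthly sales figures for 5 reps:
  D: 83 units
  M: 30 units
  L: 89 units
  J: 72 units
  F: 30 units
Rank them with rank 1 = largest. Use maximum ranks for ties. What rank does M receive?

5

Sorted (descending): 89, 83, 72, 30, 30
The 2 values of 30 occupy positions 4–5 → each gets rank 5.
M has value 30 units → rank 5.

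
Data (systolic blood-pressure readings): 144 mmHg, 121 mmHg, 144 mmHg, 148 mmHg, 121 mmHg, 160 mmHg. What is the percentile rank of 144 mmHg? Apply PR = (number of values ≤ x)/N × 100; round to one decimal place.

N = 6.
Strictly below 144: 2. Equal to 144: 2.
PR = 4/6 × 100 = 66.7

66.7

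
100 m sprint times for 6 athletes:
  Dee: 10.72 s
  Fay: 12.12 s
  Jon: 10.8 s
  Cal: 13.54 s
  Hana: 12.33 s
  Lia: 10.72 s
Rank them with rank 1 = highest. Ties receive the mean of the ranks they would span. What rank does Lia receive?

Sorted (descending): 13.54, 12.33, 12.12, 10.8, 10.72, 10.72
The 2 values of 10.72 occupy positions 5–6 → average rank (5+6)/2 = 5.5.
Lia has value 10.72 s → rank 5.5.

5.5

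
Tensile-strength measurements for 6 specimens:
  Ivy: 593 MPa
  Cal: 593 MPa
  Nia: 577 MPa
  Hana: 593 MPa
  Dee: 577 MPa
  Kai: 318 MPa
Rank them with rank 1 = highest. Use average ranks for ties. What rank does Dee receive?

4.5

Sorted (descending): 593, 593, 593, 577, 577, 318
The 3 values of 593 occupy positions 1–3 → average rank 2.
The 2 values of 577 occupy positions 4–5 → average rank (4+5)/2 = 4.5.
Dee has value 577 MPa → rank 4.5.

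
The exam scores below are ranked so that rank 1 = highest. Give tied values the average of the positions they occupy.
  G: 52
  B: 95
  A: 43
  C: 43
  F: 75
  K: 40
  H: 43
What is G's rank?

Sorted (descending): 95, 75, 52, 43, 43, 43, 40
The 3 values of 43 occupy positions 4–6 → average rank 5.
G has value 52 → rank 3.

3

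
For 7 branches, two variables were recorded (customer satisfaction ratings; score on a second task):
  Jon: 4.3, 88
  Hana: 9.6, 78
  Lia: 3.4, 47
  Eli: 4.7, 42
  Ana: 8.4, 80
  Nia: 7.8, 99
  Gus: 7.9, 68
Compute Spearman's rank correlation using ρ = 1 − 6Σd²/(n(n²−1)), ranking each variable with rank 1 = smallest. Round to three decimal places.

0.214

Ranks of variable 1: 2, 7, 1, 3, 6, 4, 5
Ranks of variable 2: 6, 4, 2, 1, 5, 7, 3
d = r₁ − r₂: -4, 3, -1, 2, 1, -3, 2
d²: 16, 9, 1, 4, 1, 9, 4; Σd² = 44
ρ = 1 − 6·44/(7·48) = 1 − 264/336 = 0.214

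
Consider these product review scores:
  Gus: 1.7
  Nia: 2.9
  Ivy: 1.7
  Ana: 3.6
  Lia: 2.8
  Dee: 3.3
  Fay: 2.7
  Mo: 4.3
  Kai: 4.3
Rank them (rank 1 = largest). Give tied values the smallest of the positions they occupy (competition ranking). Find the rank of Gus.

8

Sorted (descending): 4.3, 4.3, 3.6, 3.3, 2.9, 2.8, 2.7, 1.7, 1.7
The 2 values of 4.3 occupy positions 1–2 → each gets rank 1.
The 2 values of 1.7 occupy positions 8–9 → each gets rank 8.
Gus has value 1.7 → rank 8.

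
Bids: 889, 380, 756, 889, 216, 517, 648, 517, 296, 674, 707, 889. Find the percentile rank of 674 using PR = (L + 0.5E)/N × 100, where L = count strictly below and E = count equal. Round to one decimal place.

N = 12.
Strictly below 674: 6. Equal to 674: 1.
PR = (6 + 0.5·1)/12 × 100 = 54.2

54.2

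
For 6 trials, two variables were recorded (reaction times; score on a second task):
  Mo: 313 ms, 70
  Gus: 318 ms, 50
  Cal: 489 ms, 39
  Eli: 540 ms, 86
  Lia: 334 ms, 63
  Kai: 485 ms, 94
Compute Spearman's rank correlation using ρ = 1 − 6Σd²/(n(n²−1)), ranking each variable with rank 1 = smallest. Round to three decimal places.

0.143

Ranks of variable 1: 1, 2, 5, 6, 3, 4
Ranks of variable 2: 4, 2, 1, 5, 3, 6
d = r₁ − r₂: -3, 0, 4, 1, 0, -2
d²: 9, 0, 16, 1, 0, 4; Σd² = 30
ρ = 1 − 6·30/(6·35) = 1 − 180/210 = 0.143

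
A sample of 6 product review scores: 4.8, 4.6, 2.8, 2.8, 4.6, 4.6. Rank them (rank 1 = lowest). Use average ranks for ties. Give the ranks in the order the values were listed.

Sorted (ascending): 2.8, 2.8, 4.6, 4.6, 4.6, 4.8
The 2 values of 2.8 occupy positions 1–2 → average rank (1+2)/2 = 1.5.
The 3 values of 4.6 occupy positions 3–5 → average rank 4.

6, 4, 1.5, 1.5, 4, 4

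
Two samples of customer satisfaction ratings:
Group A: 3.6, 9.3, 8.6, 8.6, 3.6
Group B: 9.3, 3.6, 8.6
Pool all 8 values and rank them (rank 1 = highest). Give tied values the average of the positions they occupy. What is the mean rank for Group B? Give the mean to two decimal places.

4.17

Sorted (descending): 9.3, 9.3, 8.6, 8.6, 8.6, 3.6, 3.6, 3.6
The 2 values of 9.3 occupy positions 1–2 → average rank (1+2)/2 = 1.5.
The 3 values of 8.6 occupy positions 3–5 → average rank 4.
The 3 values of 3.6 occupy positions 6–8 → average rank 7.
Group B values → pooled ranks: 9.3→1.5, 3.6→7, 8.6→4
Mean rank = (1.5 + 7 + 4) / 3 = 4.17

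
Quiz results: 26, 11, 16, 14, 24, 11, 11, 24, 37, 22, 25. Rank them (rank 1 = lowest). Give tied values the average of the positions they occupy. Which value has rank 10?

Sorted (ascending): 11, 11, 11, 14, 16, 22, 24, 24, 25, 26, 37
The 3 values of 11 occupy positions 1–3 → average rank 2.
The 2 values of 24 occupy positions 7–8 → average rank (7+8)/2 = 7.5.
Rank 10 → value 26.

26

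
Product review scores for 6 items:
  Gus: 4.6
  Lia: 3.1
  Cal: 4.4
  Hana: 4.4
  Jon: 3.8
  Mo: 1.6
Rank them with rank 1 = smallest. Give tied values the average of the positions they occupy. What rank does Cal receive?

Sorted (ascending): 1.6, 3.1, 3.8, 4.4, 4.4, 4.6
The 2 values of 4.4 occupy positions 4–5 → average rank (4+5)/2 = 4.5.
Cal has value 4.4 → rank 4.5.

4.5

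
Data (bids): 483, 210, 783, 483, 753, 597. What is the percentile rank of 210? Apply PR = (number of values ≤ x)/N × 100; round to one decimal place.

16.7

N = 6.
Strictly below 210: 0. Equal to 210: 1.
PR = 1/6 × 100 = 16.7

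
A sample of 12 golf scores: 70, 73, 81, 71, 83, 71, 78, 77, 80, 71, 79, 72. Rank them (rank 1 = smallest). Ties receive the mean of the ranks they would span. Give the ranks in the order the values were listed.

1, 6, 11, 3, 12, 3, 8, 7, 10, 3, 9, 5

Sorted (ascending): 70, 71, 71, 71, 72, 73, 77, 78, 79, 80, 81, 83
The 3 values of 71 occupy positions 2–4 → average rank 3.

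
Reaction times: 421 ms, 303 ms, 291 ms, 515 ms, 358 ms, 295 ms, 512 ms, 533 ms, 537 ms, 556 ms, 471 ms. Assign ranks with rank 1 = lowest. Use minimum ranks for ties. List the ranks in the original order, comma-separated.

5, 3, 1, 8, 4, 2, 7, 9, 10, 11, 6

Sorted (ascending): 291, 295, 303, 358, 421, 471, 512, 515, 533, 537, 556
No ties — each value takes its position as its rank.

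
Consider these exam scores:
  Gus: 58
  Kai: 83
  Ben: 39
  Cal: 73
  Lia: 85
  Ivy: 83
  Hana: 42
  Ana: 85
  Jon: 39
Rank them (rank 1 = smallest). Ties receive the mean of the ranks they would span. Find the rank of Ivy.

6.5

Sorted (ascending): 39, 39, 42, 58, 73, 83, 83, 85, 85
The 2 values of 39 occupy positions 1–2 → average rank (1+2)/2 = 1.5.
The 2 values of 83 occupy positions 6–7 → average rank (6+7)/2 = 6.5.
The 2 values of 85 occupy positions 8–9 → average rank (8+9)/2 = 8.5.
Ivy has value 83 → rank 6.5.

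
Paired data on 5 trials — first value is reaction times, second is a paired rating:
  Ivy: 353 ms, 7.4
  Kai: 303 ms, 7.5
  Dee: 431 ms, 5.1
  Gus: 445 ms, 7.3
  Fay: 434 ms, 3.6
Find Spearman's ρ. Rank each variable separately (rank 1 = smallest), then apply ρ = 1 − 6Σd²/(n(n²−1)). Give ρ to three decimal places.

Ranks of variable 1: 2, 1, 3, 5, 4
Ranks of variable 2: 4, 5, 2, 3, 1
d = r₁ − r₂: -2, -4, 1, 2, 3
d²: 4, 16, 1, 4, 9; Σd² = 34
ρ = 1 − 6·34/(5·24) = 1 − 204/120 = -0.700

-0.700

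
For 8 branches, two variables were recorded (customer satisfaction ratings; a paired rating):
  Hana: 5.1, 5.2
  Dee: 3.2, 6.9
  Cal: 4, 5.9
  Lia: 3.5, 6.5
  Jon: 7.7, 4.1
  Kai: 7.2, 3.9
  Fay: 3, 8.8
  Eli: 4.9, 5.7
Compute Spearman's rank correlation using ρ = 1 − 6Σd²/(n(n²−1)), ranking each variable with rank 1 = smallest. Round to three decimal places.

-0.976

Ranks of variable 1: 6, 2, 4, 3, 8, 7, 1, 5
Ranks of variable 2: 3, 7, 5, 6, 2, 1, 8, 4
d = r₁ − r₂: 3, -5, -1, -3, 6, 6, -7, 1
d²: 9, 25, 1, 9, 36, 36, 49, 1; Σd² = 166
ρ = 1 − 6·166/(8·63) = 1 − 996/504 = -0.976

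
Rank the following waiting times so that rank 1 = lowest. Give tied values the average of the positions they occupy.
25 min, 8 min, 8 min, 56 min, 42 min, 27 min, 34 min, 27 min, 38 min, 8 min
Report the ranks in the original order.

4, 2, 2, 10, 9, 5.5, 7, 5.5, 8, 2

Sorted (ascending): 8, 8, 8, 25, 27, 27, 34, 38, 42, 56
The 3 values of 8 occupy positions 1–3 → average rank 2.
The 2 values of 27 occupy positions 5–6 → average rank (5+6)/2 = 5.5.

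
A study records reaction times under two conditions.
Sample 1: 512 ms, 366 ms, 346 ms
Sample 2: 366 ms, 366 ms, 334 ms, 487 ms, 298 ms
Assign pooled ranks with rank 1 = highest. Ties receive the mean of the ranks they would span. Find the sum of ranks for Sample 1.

Sorted (descending): 512, 487, 366, 366, 366, 346, 334, 298
The 3 values of 366 occupy positions 3–5 → average rank 4.
Sample 1 values → pooled ranks: 512→1, 366→4, 346→6
Rank sum = 1 + 4 + 6 = 11

11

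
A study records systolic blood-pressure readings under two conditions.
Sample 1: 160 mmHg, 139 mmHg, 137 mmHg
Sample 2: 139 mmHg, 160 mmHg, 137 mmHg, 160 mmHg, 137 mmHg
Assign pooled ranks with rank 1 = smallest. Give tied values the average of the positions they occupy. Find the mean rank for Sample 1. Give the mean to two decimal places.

4.50

Sorted (ascending): 137, 137, 137, 139, 139, 160, 160, 160
The 3 values of 137 occupy positions 1–3 → average rank 2.
The 2 values of 139 occupy positions 4–5 → average rank (4+5)/2 = 4.5.
The 3 values of 160 occupy positions 6–8 → average rank 7.
Sample 1 values → pooled ranks: 160→7, 139→4.5, 137→2
Mean rank = (7 + 4.5 + 2) / 3 = 4.50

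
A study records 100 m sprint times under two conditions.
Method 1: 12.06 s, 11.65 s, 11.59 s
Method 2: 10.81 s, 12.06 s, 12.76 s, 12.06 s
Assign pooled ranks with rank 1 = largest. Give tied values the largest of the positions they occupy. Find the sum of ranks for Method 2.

Sorted (descending): 12.76, 12.06, 12.06, 12.06, 11.65, 11.59, 10.81
The 3 values of 12.06 occupy positions 2–4 → each gets rank 4.
Method 2 values → pooled ranks: 10.81→7, 12.06→4, 12.76→1, 12.06→4
Rank sum = 7 + 4 + 1 + 4 = 16

16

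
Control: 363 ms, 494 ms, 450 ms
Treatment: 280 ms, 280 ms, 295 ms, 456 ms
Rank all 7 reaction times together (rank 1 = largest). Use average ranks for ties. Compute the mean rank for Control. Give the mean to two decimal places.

Sorted (descending): 494, 456, 450, 363, 295, 280, 280
The 2 values of 280 occupy positions 6–7 → average rank (6+7)/2 = 6.5.
Control values → pooled ranks: 363→4, 494→1, 450→3
Mean rank = (4 + 1 + 3) / 3 = 2.67

2.67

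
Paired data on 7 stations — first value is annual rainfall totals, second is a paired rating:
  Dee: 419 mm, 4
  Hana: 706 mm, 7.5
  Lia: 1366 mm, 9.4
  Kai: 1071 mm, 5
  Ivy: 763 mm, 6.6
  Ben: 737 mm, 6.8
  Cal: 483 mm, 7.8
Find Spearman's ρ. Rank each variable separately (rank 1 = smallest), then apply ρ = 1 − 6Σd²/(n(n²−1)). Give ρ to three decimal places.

0.286

Ranks of variable 1: 1, 3, 7, 6, 5, 4, 2
Ranks of variable 2: 1, 5, 7, 2, 3, 4, 6
d = r₁ − r₂: 0, -2, 0, 4, 2, 0, -4
d²: 0, 4, 0, 16, 4, 0, 16; Σd² = 40
ρ = 1 − 6·40/(7·48) = 1 − 240/336 = 0.286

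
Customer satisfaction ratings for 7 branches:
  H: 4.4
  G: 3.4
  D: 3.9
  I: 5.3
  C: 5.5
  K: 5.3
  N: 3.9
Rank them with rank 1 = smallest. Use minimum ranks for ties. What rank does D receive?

Sorted (ascending): 3.4, 3.9, 3.9, 4.4, 5.3, 5.3, 5.5
The 2 values of 3.9 occupy positions 2–3 → each gets rank 2.
The 2 values of 5.3 occupy positions 5–6 → each gets rank 5.
D has value 3.9 → rank 2.

2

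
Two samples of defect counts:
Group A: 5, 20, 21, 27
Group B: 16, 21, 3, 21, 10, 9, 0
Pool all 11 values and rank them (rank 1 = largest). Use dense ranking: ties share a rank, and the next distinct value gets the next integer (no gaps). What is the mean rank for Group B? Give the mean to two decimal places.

5.14

Sorted (descending): 27, 21, 21, 21, 20, 16, 10, 9, 5, 3, 0
The 3 values of 21 share dense rank 2.
Remaining distinct values take the next consecutive integers.
Group B values → pooled ranks: 16→4, 21→2, 3→8, 21→2, 10→5, 9→6, 0→9
Mean rank = (4 + 2 + 8 + 2 + 5 + 6 + 9) / 7 = 5.14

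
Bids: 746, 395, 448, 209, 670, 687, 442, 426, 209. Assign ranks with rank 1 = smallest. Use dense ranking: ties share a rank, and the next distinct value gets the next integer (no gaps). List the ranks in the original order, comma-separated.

8, 2, 5, 1, 6, 7, 4, 3, 1

Sorted (ascending): 209, 209, 395, 426, 442, 448, 670, 687, 746
The 2 values of 209 share dense rank 1.
Remaining distinct values take the next consecutive integers.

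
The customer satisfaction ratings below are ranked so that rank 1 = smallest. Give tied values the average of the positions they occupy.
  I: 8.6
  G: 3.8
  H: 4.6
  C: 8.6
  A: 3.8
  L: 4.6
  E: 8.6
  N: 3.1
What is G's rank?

Sorted (ascending): 3.1, 3.8, 3.8, 4.6, 4.6, 8.6, 8.6, 8.6
The 2 values of 3.8 occupy positions 2–3 → average rank (2+3)/2 = 2.5.
The 2 values of 4.6 occupy positions 4–5 → average rank (4+5)/2 = 4.5.
The 3 values of 8.6 occupy positions 6–8 → average rank 7.
G has value 3.8 → rank 2.5.

2.5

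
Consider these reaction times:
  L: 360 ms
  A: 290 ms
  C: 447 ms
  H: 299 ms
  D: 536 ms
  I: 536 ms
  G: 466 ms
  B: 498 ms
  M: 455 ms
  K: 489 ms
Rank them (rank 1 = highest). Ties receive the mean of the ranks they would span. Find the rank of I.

Sorted (descending): 536, 536, 498, 489, 466, 455, 447, 360, 299, 290
The 2 values of 536 occupy positions 1–2 → average rank (1+2)/2 = 1.5.
I has value 536 ms → rank 1.5.

1.5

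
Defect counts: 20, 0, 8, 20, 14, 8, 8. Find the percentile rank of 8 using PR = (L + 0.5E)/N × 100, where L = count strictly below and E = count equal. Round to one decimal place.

35.7

N = 7.
Strictly below 8: 1. Equal to 8: 3.
PR = (1 + 0.5·3)/7 × 100 = 35.7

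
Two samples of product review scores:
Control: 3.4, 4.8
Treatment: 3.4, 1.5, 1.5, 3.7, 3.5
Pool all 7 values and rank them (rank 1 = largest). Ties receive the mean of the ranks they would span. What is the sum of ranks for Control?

Sorted (descending): 4.8, 3.7, 3.5, 3.4, 3.4, 1.5, 1.5
The 2 values of 3.4 occupy positions 4–5 → average rank (4+5)/2 = 4.5.
The 2 values of 1.5 occupy positions 6–7 → average rank (6+7)/2 = 6.5.
Control values → pooled ranks: 3.4→4.5, 4.8→1
Rank sum = 4.5 + 1 = 5.5

5.5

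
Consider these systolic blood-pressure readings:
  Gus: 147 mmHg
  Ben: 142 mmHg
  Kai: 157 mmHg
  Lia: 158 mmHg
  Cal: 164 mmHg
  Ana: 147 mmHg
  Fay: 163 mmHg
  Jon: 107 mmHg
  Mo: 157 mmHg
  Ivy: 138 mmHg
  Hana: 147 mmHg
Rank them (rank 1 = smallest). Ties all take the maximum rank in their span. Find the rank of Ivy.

Sorted (ascending): 107, 138, 142, 147, 147, 147, 157, 157, 158, 163, 164
The 3 values of 147 occupy positions 4–6 → each gets rank 6.
The 2 values of 157 occupy positions 7–8 → each gets rank 8.
Ivy has value 138 mmHg → rank 2.

2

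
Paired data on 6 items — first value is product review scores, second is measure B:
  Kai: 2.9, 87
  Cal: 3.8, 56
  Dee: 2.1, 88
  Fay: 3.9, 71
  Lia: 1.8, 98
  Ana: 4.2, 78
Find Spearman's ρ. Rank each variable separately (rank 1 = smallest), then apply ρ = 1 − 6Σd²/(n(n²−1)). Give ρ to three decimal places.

-0.771

Ranks of variable 1: 3, 4, 2, 5, 1, 6
Ranks of variable 2: 4, 1, 5, 2, 6, 3
d = r₁ − r₂: -1, 3, -3, 3, -5, 3
d²: 1, 9, 9, 9, 25, 9; Σd² = 62
ρ = 1 − 6·62/(6·35) = 1 − 372/210 = -0.771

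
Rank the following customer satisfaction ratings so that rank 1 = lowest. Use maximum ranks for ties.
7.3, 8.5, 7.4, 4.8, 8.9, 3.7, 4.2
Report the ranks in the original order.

4, 6, 5, 3, 7, 1, 2

Sorted (ascending): 3.7, 4.2, 4.8, 7.3, 7.4, 8.5, 8.9
No ties — each value takes its position as its rank.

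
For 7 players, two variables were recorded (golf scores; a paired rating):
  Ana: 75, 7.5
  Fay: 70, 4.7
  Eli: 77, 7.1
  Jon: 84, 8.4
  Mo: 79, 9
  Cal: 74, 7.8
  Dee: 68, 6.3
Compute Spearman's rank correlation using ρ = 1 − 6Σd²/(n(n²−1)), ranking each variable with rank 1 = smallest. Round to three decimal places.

Ranks of variable 1: 4, 2, 5, 7, 6, 3, 1
Ranks of variable 2: 4, 1, 3, 6, 7, 5, 2
d = r₁ − r₂: 0, 1, 2, 1, -1, -2, -1
d²: 0, 1, 4, 1, 1, 4, 1; Σd² = 12
ρ = 1 − 6·12/(7·48) = 1 − 72/336 = 0.786

0.786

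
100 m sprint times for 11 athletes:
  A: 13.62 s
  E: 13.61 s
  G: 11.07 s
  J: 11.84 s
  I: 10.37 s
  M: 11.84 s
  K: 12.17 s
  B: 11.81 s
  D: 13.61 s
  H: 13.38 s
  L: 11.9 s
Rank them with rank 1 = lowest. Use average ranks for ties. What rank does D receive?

9.5

Sorted (ascending): 10.37, 11.07, 11.81, 11.84, 11.84, 11.9, 12.17, 13.38, 13.61, 13.61, 13.62
The 2 values of 11.84 occupy positions 4–5 → average rank (4+5)/2 = 4.5.
The 2 values of 13.61 occupy positions 9–10 → average rank (9+10)/2 = 9.5.
D has value 13.61 s → rank 9.5.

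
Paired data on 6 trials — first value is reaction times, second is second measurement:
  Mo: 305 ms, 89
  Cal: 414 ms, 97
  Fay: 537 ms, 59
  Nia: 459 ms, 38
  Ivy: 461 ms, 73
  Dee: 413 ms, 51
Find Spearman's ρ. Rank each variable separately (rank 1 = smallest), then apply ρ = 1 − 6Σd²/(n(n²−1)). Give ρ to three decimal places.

-0.257

Ranks of variable 1: 1, 3, 6, 4, 5, 2
Ranks of variable 2: 5, 6, 3, 1, 4, 2
d = r₁ − r₂: -4, -3, 3, 3, 1, 0
d²: 16, 9, 9, 9, 1, 0; Σd² = 44
ρ = 1 − 6·44/(6·35) = 1 − 264/210 = -0.257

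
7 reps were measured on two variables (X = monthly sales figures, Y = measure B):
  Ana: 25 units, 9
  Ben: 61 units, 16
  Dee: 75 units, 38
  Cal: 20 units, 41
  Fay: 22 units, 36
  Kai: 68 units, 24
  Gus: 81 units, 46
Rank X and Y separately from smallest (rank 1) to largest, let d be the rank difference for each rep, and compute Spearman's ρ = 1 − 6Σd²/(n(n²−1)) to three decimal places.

Ranks of variable 1: 3, 4, 6, 1, 2, 5, 7
Ranks of variable 2: 1, 2, 5, 6, 4, 3, 7
d = r₁ − r₂: 2, 2, 1, -5, -2, 2, 0
d²: 4, 4, 1, 25, 4, 4, 0; Σd² = 42
ρ = 1 − 6·42/(7·48) = 1 − 252/336 = 0.250

0.250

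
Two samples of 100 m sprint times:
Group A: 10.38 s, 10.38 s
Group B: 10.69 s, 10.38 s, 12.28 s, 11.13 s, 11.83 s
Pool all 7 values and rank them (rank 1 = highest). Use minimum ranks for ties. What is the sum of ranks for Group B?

15

Sorted (descending): 12.28, 11.83, 11.13, 10.69, 10.38, 10.38, 10.38
The 3 values of 10.38 occupy positions 5–7 → each gets rank 5.
Group B values → pooled ranks: 10.69→4, 10.38→5, 12.28→1, 11.13→3, 11.83→2
Rank sum = 4 + 5 + 1 + 3 + 2 = 15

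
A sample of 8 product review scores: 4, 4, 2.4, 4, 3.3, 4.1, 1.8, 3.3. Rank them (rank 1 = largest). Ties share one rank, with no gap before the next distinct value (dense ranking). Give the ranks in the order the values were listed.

2, 2, 4, 2, 3, 1, 5, 3

Sorted (descending): 4.1, 4, 4, 4, 3.3, 3.3, 2.4, 1.8
The 3 values of 4 share dense rank 2.
The 2 values of 3.3 share dense rank 3.
Remaining distinct values take the next consecutive integers.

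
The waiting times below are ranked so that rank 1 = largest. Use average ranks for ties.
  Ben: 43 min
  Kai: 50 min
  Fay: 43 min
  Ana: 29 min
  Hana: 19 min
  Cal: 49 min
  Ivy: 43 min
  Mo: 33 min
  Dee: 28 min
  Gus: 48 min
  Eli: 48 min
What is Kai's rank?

Sorted (descending): 50, 49, 48, 48, 43, 43, 43, 33, 29, 28, 19
The 2 values of 48 occupy positions 3–4 → average rank (3+4)/2 = 3.5.
The 3 values of 43 occupy positions 5–7 → average rank 6.
Kai has value 50 min → rank 1.

1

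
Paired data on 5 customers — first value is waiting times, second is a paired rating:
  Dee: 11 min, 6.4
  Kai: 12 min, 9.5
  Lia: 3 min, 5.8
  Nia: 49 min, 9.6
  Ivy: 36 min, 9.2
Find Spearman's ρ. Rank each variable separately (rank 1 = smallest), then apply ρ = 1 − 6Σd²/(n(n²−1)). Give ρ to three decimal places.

Ranks of variable 1: 2, 3, 1, 5, 4
Ranks of variable 2: 2, 4, 1, 5, 3
d = r₁ − r₂: 0, -1, 0, 0, 1
d²: 0, 1, 0, 0, 1; Σd² = 2
ρ = 1 − 6·2/(5·24) = 1 − 12/120 = 0.900

0.900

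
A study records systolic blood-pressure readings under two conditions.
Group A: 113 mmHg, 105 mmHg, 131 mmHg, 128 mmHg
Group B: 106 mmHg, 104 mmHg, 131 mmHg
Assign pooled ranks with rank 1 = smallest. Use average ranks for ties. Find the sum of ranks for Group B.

Sorted (ascending): 104, 105, 106, 113, 128, 131, 131
The 2 values of 131 occupy positions 6–7 → average rank (6+7)/2 = 6.5.
Group B values → pooled ranks: 106→3, 104→1, 131→6.5
Rank sum = 3 + 1 + 6.5 = 10.5

10.5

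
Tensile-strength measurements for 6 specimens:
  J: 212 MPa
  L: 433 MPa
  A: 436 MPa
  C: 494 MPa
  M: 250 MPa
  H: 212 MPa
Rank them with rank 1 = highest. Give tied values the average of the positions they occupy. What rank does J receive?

Sorted (descending): 494, 436, 433, 250, 212, 212
The 2 values of 212 occupy positions 5–6 → average rank (5+6)/2 = 5.5.
J has value 212 MPa → rank 5.5.

5.5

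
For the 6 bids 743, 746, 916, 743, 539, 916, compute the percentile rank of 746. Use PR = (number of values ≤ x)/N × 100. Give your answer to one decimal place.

66.7

N = 6.
Strictly below 746: 3. Equal to 746: 1.
PR = 4/6 × 100 = 66.7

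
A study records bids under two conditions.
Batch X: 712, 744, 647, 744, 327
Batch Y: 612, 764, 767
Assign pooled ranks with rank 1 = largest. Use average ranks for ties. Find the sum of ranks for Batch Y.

Sorted (descending): 767, 764, 744, 744, 712, 647, 612, 327
The 2 values of 744 occupy positions 3–4 → average rank (3+4)/2 = 3.5.
Batch Y values → pooled ranks: 612→7, 764→2, 767→1
Rank sum = 7 + 2 + 1 = 10

10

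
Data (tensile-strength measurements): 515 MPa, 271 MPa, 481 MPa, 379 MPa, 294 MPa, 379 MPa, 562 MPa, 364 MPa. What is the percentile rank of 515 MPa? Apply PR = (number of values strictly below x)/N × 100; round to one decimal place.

N = 8.
Strictly below 515: 6. Equal to 515: 1.
PR = 6/8 × 100 = 75.0

75.0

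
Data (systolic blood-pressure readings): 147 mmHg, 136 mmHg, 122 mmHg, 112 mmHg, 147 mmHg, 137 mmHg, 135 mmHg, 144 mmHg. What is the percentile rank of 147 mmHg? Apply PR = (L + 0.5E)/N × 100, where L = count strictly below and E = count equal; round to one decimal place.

N = 8.
Strictly below 147: 6. Equal to 147: 2.
PR = (6 + 0.5·2)/8 × 100 = 87.5

87.5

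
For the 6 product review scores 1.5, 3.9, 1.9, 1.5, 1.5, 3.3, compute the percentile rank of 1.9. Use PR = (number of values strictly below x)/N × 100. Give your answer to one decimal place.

50.0

N = 6.
Strictly below 1.9: 3. Equal to 1.9: 1.
PR = 3/6 × 100 = 50.0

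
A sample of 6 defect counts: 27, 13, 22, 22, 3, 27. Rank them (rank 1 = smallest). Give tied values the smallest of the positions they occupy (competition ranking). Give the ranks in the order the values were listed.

5, 2, 3, 3, 1, 5

Sorted (ascending): 3, 13, 22, 22, 27, 27
The 2 values of 22 occupy positions 3–4 → each gets rank 3.
The 2 values of 27 occupy positions 5–6 → each gets rank 5.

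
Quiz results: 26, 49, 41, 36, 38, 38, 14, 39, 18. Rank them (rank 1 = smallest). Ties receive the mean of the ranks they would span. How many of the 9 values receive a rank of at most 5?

4

Sorted (ascending): 14, 18, 26, 36, 38, 38, 39, 41, 49
The 2 values of 38 occupy positions 5–6 → average rank (5+6)/2 = 5.5.
Ranks ≤ 5: {1, 2, 3, 4} → 4 values.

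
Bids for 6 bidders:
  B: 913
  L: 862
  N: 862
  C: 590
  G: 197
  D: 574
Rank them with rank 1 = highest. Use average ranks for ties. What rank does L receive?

2.5

Sorted (descending): 913, 862, 862, 590, 574, 197
The 2 values of 862 occupy positions 2–3 → average rank (2+3)/2 = 2.5.
L has value 862 → rank 2.5.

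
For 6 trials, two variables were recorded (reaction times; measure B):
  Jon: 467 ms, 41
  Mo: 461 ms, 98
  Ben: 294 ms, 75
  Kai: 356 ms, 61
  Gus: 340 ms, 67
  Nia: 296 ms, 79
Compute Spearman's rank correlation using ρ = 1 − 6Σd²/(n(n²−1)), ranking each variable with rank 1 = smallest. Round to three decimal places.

Ranks of variable 1: 6, 5, 1, 4, 3, 2
Ranks of variable 2: 1, 6, 4, 2, 3, 5
d = r₁ − r₂: 5, -1, -3, 2, 0, -3
d²: 25, 1, 9, 4, 0, 9; Σd² = 48
ρ = 1 − 6·48/(6·35) = 1 − 288/210 = -0.371

-0.371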